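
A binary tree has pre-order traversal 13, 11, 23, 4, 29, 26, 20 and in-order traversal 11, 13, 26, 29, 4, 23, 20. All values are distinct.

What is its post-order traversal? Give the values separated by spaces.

The first element of pre-order is the root; it splits in-order into left and right subtrees.
Root 13: left subtree has 1 node {11}, right has 5 {26, 29, 4, 23, 20}.
  Root 23: left subtree has 3 nodes {26, 29, 4}, right has 1 {20}.
    Root 4: left subtree has 2 nodes {26, 29}, right has 0 { }.
      Root 29: left subtree has 1 node {26}, right has 0 { }.

11 26 29 4 20 23 13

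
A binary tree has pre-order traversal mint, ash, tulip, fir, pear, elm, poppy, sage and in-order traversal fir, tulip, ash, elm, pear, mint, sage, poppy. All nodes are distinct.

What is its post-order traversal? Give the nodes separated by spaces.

fir tulip elm pear ash sage poppy mint

The first element of pre-order is the root; it splits in-order into left and right subtrees.
Root mint: left subtree has 5 nodes {fir, tulip, ash, elm, pear}, right has 2 {sage, poppy}.
  Root ash: left subtree has 2 nodes {fir, tulip}, right has 2 {elm, pear}.
    Root tulip: left subtree has 1 node {fir}, right has 0 { }.
    Root pear: left subtree has 1 node {elm}, right has 0 { }.
  Root poppy: left subtree has 1 node {sage}, right has 0 { }.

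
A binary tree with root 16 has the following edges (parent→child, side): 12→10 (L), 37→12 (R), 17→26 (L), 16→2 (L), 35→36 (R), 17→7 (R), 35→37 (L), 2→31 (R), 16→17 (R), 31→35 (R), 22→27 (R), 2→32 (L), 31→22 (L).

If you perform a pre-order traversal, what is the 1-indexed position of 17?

Pre-order visits the node, then its left subtree, then its right subtree.
Visit 16.
At 16: go left to 2.
  Visit 2.
  At 2: go left to 32.
    32 is a leaf — visit 32.
  At 2: go right to 31.
    Visit 31.
    At 31: go left to 22.
      Visit 22.
      At 22: no left child.
      At 22: go right to 27.
        27 is a leaf — visit 27.
    At 31: go right to 35.
      Visit 35.
      At 35: go left to 37.
        Visit 37.
        At 37: no left child.
        At 37: go right to 12.
          Visit 12.
          At 12: go left to 10.
            10 is a leaf — visit 10.
          At 12: no right child.
      At 35: go right to 36.
        36 is a leaf — visit 36.
At 16: go right to 17.
  Visit 17.
  At 17: go left to 26.
    26 is a leaf — visit 26.
  At 17: go right to 7.
    7 is a leaf — visit 7.
Full pre-order sequence: 16, 2, 32, 31, 22, 27, 35, 37, 12, 10, 36, 17, 26, 7.

12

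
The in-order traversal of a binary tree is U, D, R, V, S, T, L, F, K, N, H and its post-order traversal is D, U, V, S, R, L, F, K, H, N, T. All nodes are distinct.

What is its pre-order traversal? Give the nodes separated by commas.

The last element of post-order is the root; it splits in-order into left and right subtrees.
Root T: left subtree has 5 nodes {U, D, R, V, S}, right has 5 {L, F, K, N, H}.
  Root R: left subtree has 2 nodes {U, D}, right has 2 {V, S}.
    Root U: left subtree has 0 nodes { }, right has 1 {D}.
    Root S: left subtree has 1 node {V}, right has 0 { }.
  Root N: left subtree has 3 nodes {L, F, K}, right has 1 {H}.
    Root K: left subtree has 2 nodes {L, F}, right has 0 { }.
      Root F: left subtree has 1 node {L}, right has 0 { }.

T, R, U, D, S, V, N, K, F, L, H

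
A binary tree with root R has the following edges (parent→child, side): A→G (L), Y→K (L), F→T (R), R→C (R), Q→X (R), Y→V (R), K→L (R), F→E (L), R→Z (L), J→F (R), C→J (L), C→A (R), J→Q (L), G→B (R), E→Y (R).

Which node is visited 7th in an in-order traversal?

In-order visits the left subtree, then the node, then the right subtree.
At R: go left to Z.
  Z is a leaf — visit Z.
Visit R.
At R: go right to C.
  At C: go left to J.
    At J: go left to Q.
      At Q: no left child.
      Visit Q.
      At Q: go right to X.
        X is a leaf — visit X.
    Visit J.
    At J: go right to F.
      At F: go left to E.
        At E: no left child.
        Visit E.
        At E: go right to Y.
          At Y: go left to K.
            At K: no left child.
            Visit K.
            At K: go right to L.
              L is a leaf — visit L.
          Visit Y.
          At Y: go right to V.
            V is a leaf — visit V.
      Visit F.
      At F: go right to T.
        T is a leaf — visit T.
  Visit C.
  At C: go right to A.
    At A: go left to G.
      At G: no left child.
      Visit G.
      At G: go right to B.
        B is a leaf — visit B.
    Visit A.
    At A: no right child.
Full in-order sequence: Z, R, Q, X, J, E, K, L, Y, V, F, T, C, G, B, A.

K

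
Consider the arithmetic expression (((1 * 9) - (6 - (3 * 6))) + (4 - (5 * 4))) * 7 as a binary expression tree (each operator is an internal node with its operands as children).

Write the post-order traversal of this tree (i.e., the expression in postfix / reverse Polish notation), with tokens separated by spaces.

Post-order on an expression tree gives postfix notation: for each operator, emit left operand, right operand, then the operator.

1 9 * 6 3 6 * - - 4 5 4 * - + 7 *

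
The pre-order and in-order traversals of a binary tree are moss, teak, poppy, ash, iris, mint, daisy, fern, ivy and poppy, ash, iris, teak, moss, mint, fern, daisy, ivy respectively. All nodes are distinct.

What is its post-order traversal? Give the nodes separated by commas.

The first element of pre-order is the root; it splits in-order into left and right subtrees.
Root moss: left subtree has 4 nodes {poppy, ash, iris, teak}, right has 4 {mint, fern, daisy, ivy}.
  Root teak: left subtree has 3 nodes {poppy, ash, iris}, right has 0 { }.
    Root poppy: left subtree has 0 nodes { }, right has 2 {ash, iris}.
      Root ash: left subtree has 0 nodes { }, right has 1 {iris}.
  Root mint: left subtree has 0 nodes { }, right has 3 {fern, daisy, ivy}.
    Root daisy: left subtree has 1 node {fern}, right has 1 {ivy}.

iris, ash, poppy, teak, fern, ivy, daisy, mint, moss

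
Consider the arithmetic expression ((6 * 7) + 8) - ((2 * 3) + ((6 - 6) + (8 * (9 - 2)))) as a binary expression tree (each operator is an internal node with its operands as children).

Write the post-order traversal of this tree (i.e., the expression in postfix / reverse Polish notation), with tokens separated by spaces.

6 7 * 8 + 2 3 * 6 6 - 8 9 2 - * + + -

Post-order on an expression tree gives postfix notation: for each operator, emit left operand, right operand, then the operator.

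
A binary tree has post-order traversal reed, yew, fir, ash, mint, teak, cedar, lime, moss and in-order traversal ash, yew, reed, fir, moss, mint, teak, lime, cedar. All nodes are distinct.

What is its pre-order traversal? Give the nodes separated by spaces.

moss ash fir yew reed lime teak mint cedar

The last element of post-order is the root; it splits in-order into left and right subtrees.
Root moss: left subtree has 4 nodes {ash, yew, reed, fir}, right has 4 {mint, teak, lime, cedar}.
  Root ash: left subtree has 0 nodes { }, right has 3 {yew, reed, fir}.
    Root fir: left subtree has 2 nodes {yew, reed}, right has 0 { }.
      Root yew: left subtree has 0 nodes { }, right has 1 {reed}.
  Root lime: left subtree has 2 nodes {mint, teak}, right has 1 {cedar}.
    Root teak: left subtree has 1 node {mint}, right has 0 { }.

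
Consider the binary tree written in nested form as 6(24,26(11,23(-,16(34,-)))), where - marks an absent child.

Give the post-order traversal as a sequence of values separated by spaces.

24 11 34 16 23 26 6

Post-order visits the left subtree, then the right subtree, then the node.
At 6: go left to 24.
  24 is a leaf — visit 24.
At 6: go right to 26.
  At 26: go left to 11.
    11 is a leaf — visit 11.
  At 26: go right to 23.
    At 23: no left child.
    At 23: go right to 16.
      At 16: go left to 34.
        34 is a leaf — visit 34.
      At 16: no right child.
      Visit 16.
    Visit 23.
  Visit 26.
Visit 6.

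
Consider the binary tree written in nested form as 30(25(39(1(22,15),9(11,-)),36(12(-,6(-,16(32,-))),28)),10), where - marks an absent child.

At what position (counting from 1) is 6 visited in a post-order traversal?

9

Post-order visits the left subtree, then the right subtree, then the node.
At 30: go left to 25.
  At 25: go left to 39.
    At 39: go left to 1.
      At 1: go left to 22.
        22 is a leaf — visit 22.
      At 1: go right to 15.
        15 is a leaf — visit 15.
      Visit 1.
    At 39: go right to 9.
      At 9: go left to 11.
        11 is a leaf — visit 11.
      At 9: no right child.
      Visit 9.
    Visit 39.
  At 25: go right to 36.
    At 36: go left to 12.
      At 12: no left child.
      At 12: go right to 6.
        At 6: no left child.
        At 6: go right to 16.
          At 16: go left to 32.
            32 is a leaf — visit 32.
          At 16: no right child.
          Visit 16.
        Visit 6.
      Visit 12.
    At 36: go right to 28.
      28 is a leaf — visit 28.
    Visit 36.
  Visit 25.
At 30: go right to 10.
  10 is a leaf — visit 10.
Visit 30.
Full post-order sequence: 22, 15, 1, 11, 9, 39, 32, 16, 6, 12, 28, 36, 25, 10, 30.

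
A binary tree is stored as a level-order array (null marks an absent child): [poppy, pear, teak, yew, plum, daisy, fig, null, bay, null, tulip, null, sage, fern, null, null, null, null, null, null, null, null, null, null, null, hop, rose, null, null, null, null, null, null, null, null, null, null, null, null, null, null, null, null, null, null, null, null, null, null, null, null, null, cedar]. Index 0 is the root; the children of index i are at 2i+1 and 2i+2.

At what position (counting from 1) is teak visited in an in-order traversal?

12

In-order visits the left subtree, then the node, then the right subtree.
At poppy: go left to pear.
  At pear: go left to yew.
    At yew: no left child.
    Visit yew.
    At yew: go right to bay.
      bay is a leaf — visit bay.
  Visit pear.
  At pear: go right to plum.
    At plum: no left child.
    Visit plum.
    At plum: go right to tulip.
      tulip is a leaf — visit tulip.
Visit poppy.
At poppy: go right to teak.
  At teak: go left to daisy.
    At daisy: no left child.
    Visit daisy.
    At daisy: go right to sage.
      At sage: go left to hop.
        At hop: no left child.
        Visit hop.
        At hop: go right to cedar.
          cedar is a leaf — visit cedar.
      Visit sage.
      At sage: go right to rose.
        rose is a leaf — visit rose.
  Visit teak.
  At teak: go right to fig.
    At fig: go left to fern.
      fern is a leaf — visit fern.
    Visit fig.
    At fig: no right child.
Full in-order sequence: yew, bay, pear, plum, tulip, poppy, daisy, hop, cedar, sage, rose, teak, fern, fig.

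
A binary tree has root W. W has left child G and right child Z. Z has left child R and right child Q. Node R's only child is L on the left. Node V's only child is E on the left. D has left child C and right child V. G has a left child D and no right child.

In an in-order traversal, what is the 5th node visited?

G

In-order visits the left subtree, then the node, then the right subtree.
At W: go left to G.
  At G: go left to D.
    At D: go left to C.
      C is a leaf — visit C.
    Visit D.
    At D: go right to V.
      At V: go left to E.
        E is a leaf — visit E.
      Visit V.
      At V: no right child.
  Visit G.
  At G: no right child.
Visit W.
At W: go right to Z.
  At Z: go left to R.
    At R: go left to L.
      L is a leaf — visit L.
    Visit R.
    At R: no right child.
  Visit Z.
  At Z: go right to Q.
    Q is a leaf — visit Q.
Full in-order sequence: C, D, E, V, G, W, L, R, Z, Q.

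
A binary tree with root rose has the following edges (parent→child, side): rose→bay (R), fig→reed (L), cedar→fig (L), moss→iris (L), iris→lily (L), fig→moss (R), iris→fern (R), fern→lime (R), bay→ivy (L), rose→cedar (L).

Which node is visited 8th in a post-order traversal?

Post-order visits the left subtree, then the right subtree, then the node.
At rose: go left to cedar.
  At cedar: go left to fig.
    At fig: go left to reed.
      reed is a leaf — visit reed.
    At fig: go right to moss.
      At moss: go left to iris.
        At iris: go left to lily.
          lily is a leaf — visit lily.
        At iris: go right to fern.
          At fern: no left child.
          At fern: go right to lime.
            lime is a leaf — visit lime.
          Visit fern.
        Visit iris.
      At moss: no right child.
      Visit moss.
    Visit fig.
  At cedar: no right child.
  Visit cedar.
At rose: go right to bay.
  At bay: go left to ivy.
    ivy is a leaf — visit ivy.
  At bay: no right child.
  Visit bay.
Visit rose.
Full post-order sequence: reed, lily, lime, fern, iris, moss, fig, cedar, ivy, bay, rose.

cedar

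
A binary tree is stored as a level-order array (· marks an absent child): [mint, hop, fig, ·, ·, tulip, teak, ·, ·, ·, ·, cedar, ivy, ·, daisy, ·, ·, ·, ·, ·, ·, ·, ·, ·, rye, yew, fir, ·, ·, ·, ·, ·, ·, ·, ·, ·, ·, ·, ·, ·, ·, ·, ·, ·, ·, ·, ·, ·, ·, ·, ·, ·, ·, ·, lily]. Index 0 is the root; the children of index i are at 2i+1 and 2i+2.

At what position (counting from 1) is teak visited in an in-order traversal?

11

In-order visits the left subtree, then the node, then the right subtree.
At mint: go left to hop.
  hop is a leaf — visit hop.
Visit mint.
At mint: go right to fig.
  At fig: go left to tulip.
    At tulip: go left to cedar.
      At cedar: no left child.
      Visit cedar.
      At cedar: go right to rye.
        rye is a leaf — visit rye.
    Visit tulip.
    At tulip: go right to ivy.
      At ivy: go left to yew.
        yew is a leaf — visit yew.
      Visit ivy.
      At ivy: go right to fir.
        At fir: no left child.
        Visit fir.
        At fir: go right to lily.
          lily is a leaf — visit lily.
  Visit fig.
  At fig: go right to teak.
    At teak: no left child.
    Visit teak.
    At teak: go right to daisy.
      daisy is a leaf — visit daisy.
Full in-order sequence: hop, mint, cedar, rye, tulip, yew, ivy, fir, lily, fig, teak, daisy.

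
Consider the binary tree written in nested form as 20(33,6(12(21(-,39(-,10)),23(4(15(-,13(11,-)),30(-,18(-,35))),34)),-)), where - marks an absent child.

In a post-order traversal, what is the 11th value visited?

4

Post-order visits the left subtree, then the right subtree, then the node.
At 20: go left to 33.
  33 is a leaf — visit 33.
At 20: go right to 6.
  At 6: go left to 12.
    At 12: go left to 21.
      At 21: no left child.
      At 21: go right to 39.
        At 39: no left child.
        At 39: go right to 10.
          10 is a leaf — visit 10.
        Visit 39.
      Visit 21.
    At 12: go right to 23.
      At 23: go left to 4.
        At 4: go left to 15.
          At 15: no left child.
          At 15: go right to 13.
            At 13: go left to 11.
              11 is a leaf — visit 11.
            At 13: no right child.
            Visit 13.
          Visit 15.
        At 4: go right to 30.
          At 30: no left child.
          At 30: go right to 18.
            At 18: no left child.
            At 18: go right to 35.
              35 is a leaf — visit 35.
            Visit 18.
          Visit 30.
        Visit 4.
      At 23: go right to 34.
        34 is a leaf — visit 34.
      Visit 23.
    Visit 12.
  At 6: no right child.
  Visit 6.
Visit 20.
Full post-order sequence: 33, 10, 39, 21, 11, 13, 15, 35, 18, 30, 4, 34, 23, 12, 6, 20.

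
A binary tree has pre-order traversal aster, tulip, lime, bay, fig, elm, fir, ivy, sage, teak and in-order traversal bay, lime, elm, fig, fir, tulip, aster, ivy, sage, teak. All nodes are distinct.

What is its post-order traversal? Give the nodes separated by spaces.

The first element of pre-order is the root; it splits in-order into left and right subtrees.
Root aster: left subtree has 6 nodes {bay, lime, elm, fig, fir, tulip}, right has 3 {ivy, sage, teak}.
  Root tulip: left subtree has 5 nodes {bay, lime, elm, fig, fir}, right has 0 { }.
    Root lime: left subtree has 1 node {bay}, right has 3 {elm, fig, fir}.
      Root fig: left subtree has 1 node {elm}, right has 1 {fir}.
  Root ivy: left subtree has 0 nodes { }, right has 2 {sage, teak}.
    Root sage: left subtree has 0 nodes { }, right has 1 {teak}.

bay elm fir fig lime tulip teak sage ivy aster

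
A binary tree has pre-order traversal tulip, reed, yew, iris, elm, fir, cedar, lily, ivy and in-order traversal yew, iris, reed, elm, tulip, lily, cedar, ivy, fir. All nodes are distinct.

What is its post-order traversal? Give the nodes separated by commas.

iris, yew, elm, reed, lily, ivy, cedar, fir, tulip

The first element of pre-order is the root; it splits in-order into left and right subtrees.
Root tulip: left subtree has 4 nodes {yew, iris, reed, elm}, right has 4 {lily, cedar, ivy, fir}.
  Root reed: left subtree has 2 nodes {yew, iris}, right has 1 {elm}.
    Root yew: left subtree has 0 nodes { }, right has 1 {iris}.
  Root fir: left subtree has 3 nodes {lily, cedar, ivy}, right has 0 { }.
    Root cedar: left subtree has 1 node {lily}, right has 1 {ivy}.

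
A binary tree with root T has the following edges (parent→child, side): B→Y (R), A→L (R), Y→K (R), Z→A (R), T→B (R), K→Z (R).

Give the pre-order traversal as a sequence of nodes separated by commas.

T, B, Y, K, Z, A, L

Pre-order visits the node, then its left subtree, then its right subtree.
Visit T.
At T: no left child.
At T: go right to B.
  Visit B.
  At B: no left child.
  At B: go right to Y.
    Visit Y.
    At Y: no left child.
    At Y: go right to K.
      Visit K.
      At K: no left child.
      At K: go right to Z.
        Visit Z.
        At Z: no left child.
        At Z: go right to A.
          Visit A.
          At A: no left child.
          At A: go right to L.
            L is a leaf — visit L.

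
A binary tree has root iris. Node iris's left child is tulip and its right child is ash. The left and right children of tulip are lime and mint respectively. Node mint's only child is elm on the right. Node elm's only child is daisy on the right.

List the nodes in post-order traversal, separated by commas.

lime, daisy, elm, mint, tulip, ash, iris

Post-order visits the left subtree, then the right subtree, then the node.
At iris: go left to tulip.
  At tulip: go left to lime.
    lime is a leaf — visit lime.
  At tulip: go right to mint.
    At mint: no left child.
    At mint: go right to elm.
      At elm: no left child.
      At elm: go right to daisy.
        daisy is a leaf — visit daisy.
      Visit elm.
    Visit mint.
  Visit tulip.
At iris: go right to ash.
  ash is a leaf — visit ash.
Visit iris.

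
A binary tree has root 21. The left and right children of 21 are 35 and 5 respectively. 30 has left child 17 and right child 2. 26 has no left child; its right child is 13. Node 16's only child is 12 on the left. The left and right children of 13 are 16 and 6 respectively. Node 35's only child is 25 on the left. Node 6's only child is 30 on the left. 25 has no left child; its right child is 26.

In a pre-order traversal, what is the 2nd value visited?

35

Pre-order visits the node, then its left subtree, then its right subtree.
Visit 21.
At 21: go left to 35.
  Visit 35.
  At 35: go left to 25.
    Visit 25.
    At 25: no left child.
    At 25: go right to 26.
      Visit 26.
      At 26: no left child.
      At 26: go right to 13.
        Visit 13.
        At 13: go left to 16.
          Visit 16.
          At 16: go left to 12.
            12 is a leaf — visit 12.
          At 16: no right child.
        At 13: go right to 6.
          Visit 6.
          At 6: go left to 30.
            Visit 30.
            At 30: go left to 17.
              17 is a leaf — visit 17.
            At 30: go right to 2.
              2 is a leaf — visit 2.
          At 6: no right child.
  At 35: no right child.
At 21: go right to 5.
  5 is a leaf — visit 5.
Full pre-order sequence: 21, 35, 25, 26, 13, 16, 12, 6, 30, 17, 2, 5.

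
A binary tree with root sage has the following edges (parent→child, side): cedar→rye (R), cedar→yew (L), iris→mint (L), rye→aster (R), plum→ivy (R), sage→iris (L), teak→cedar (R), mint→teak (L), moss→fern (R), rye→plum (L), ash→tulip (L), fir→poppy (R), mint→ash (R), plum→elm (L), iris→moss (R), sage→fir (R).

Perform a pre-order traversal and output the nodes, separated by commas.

sage, iris, mint, teak, cedar, yew, rye, plum, elm, ivy, aster, ash, tulip, moss, fern, fir, poppy

Pre-order visits the node, then its left subtree, then its right subtree.
Visit sage.
At sage: go left to iris.
  Visit iris.
  At iris: go left to mint.
    Visit mint.
    At mint: go left to teak.
      Visit teak.
      At teak: no left child.
      At teak: go right to cedar.
        Visit cedar.
        At cedar: go left to yew.
          yew is a leaf — visit yew.
        At cedar: go right to rye.
          Visit rye.
          At rye: go left to plum.
            Visit plum.
            At plum: go left to elm.
              elm is a leaf — visit elm.
            At plum: go right to ivy.
              ivy is a leaf — visit ivy.
          At rye: go right to aster.
            aster is a leaf — visit aster.
    At mint: go right to ash.
      Visit ash.
      At ash: go left to tulip.
        tulip is a leaf — visit tulip.
      At ash: no right child.
  At iris: go right to moss.
    Visit moss.
    At moss: no left child.
    At moss: go right to fern.
      fern is a leaf — visit fern.
At sage: go right to fir.
  Visit fir.
  At fir: no left child.
  At fir: go right to poppy.
    poppy is a leaf — visit poppy.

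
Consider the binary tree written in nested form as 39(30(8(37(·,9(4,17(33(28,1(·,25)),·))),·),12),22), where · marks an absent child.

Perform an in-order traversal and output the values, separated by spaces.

In-order visits the left subtree, then the node, then the right subtree.
At 39: go left to 30.
  At 30: go left to 8.
    At 8: go left to 37.
      At 37: no left child.
      Visit 37.
      At 37: go right to 9.
        At 9: go left to 4.
          4 is a leaf — visit 4.
        Visit 9.
        At 9: go right to 17.
          At 17: go left to 33.
            At 33: go left to 28.
              28 is a leaf — visit 28.
            Visit 33.
            At 33: go right to 1.
              At 1: no left child.
              Visit 1.
              At 1: go right to 25.
                25 is a leaf — visit 25.
          Visit 17.
          At 17: no right child.
    Visit 8.
    At 8: no right child.
  Visit 30.
  At 30: go right to 12.
    12 is a leaf — visit 12.
Visit 39.
At 39: go right to 22.
  22 is a leaf — visit 22.

37 4 9 28 33 1 25 17 8 30 12 39 22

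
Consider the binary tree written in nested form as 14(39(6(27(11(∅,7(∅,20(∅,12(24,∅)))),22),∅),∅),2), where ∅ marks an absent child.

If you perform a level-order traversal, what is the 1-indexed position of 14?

Level-order visits nodes level by level from the root, left to right within each level.
Level 0: 14
Level 1: 39, 2
Level 2: 6
Level 3: 27
Level 4: 11, 22
Level 5: 7
Level 6: 20
Level 7: 12
Level 8: 24
Full level-order sequence: 14, 39, 2, 6, 27, 11, 22, 7, 20, 12, 24.

1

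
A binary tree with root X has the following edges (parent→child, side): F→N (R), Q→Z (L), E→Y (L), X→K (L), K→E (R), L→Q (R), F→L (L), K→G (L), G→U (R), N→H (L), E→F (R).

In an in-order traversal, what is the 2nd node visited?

U

In-order visits the left subtree, then the node, then the right subtree.
At X: go left to K.
  At K: go left to G.
    At G: no left child.
    Visit G.
    At G: go right to U.
      U is a leaf — visit U.
  Visit K.
  At K: go right to E.
    At E: go left to Y.
      Y is a leaf — visit Y.
    Visit E.
    At E: go right to F.
      At F: go left to L.
        At L: no left child.
        Visit L.
        At L: go right to Q.
          At Q: go left to Z.
            Z is a leaf — visit Z.
          Visit Q.
          At Q: no right child.
      Visit F.
      At F: go right to N.
        At N: go left to H.
          H is a leaf — visit H.
        Visit N.
        At N: no right child.
Visit X.
At X: no right child.
Full in-order sequence: G, U, K, Y, E, L, Z, Q, F, H, N, X.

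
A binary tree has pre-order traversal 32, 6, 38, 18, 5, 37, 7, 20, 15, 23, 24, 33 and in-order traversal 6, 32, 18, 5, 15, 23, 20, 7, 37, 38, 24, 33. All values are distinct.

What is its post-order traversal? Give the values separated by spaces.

The first element of pre-order is the root; it splits in-order into left and right subtrees.
Root 32: left subtree has 1 node {6}, right has 10 {18, 5, 15, 23, 20, 7, 37, 38, 24, 33}.
  Root 38: left subtree has 7 nodes {18, 5, 15, 23, 20, 7, 37}, right has 2 {24, 33}.
    Root 18: left subtree has 0 nodes { }, right has 6 {5, 15, 23, 20, 7, 37}.
      Root 5: left subtree has 0 nodes { }, right has 5 {15, 23, 20, 7, 37}.
        Root 37: left subtree has 4 nodes {15, 23, 20, 7}, right has 0 { }.
          Root 7: left subtree has 3 nodes {15, 23, 20}, right has 0 { }.
            Root 20: left subtree has 2 nodes {15, 23}, right has 0 { }.
              Root 15: left subtree has 0 nodes { }, right has 1 {23}.
    Root 24: left subtree has 0 nodes { }, right has 1 {33}.

6 23 15 20 7 37 5 18 33 24 38 32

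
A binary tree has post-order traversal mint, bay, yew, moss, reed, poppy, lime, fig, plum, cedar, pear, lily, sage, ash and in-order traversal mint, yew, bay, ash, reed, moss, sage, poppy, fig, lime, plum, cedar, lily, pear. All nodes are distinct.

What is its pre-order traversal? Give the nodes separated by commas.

ash, yew, mint, bay, sage, reed, moss, lily, cedar, plum, fig, poppy, lime, pear

The last element of post-order is the root; it splits in-order into left and right subtrees.
Root ash: left subtree has 3 nodes {mint, yew, bay}, right has 10 {reed, moss, sage, poppy, fig, lime, plum, cedar, lily, pear}.
  Root yew: left subtree has 1 node {mint}, right has 1 {bay}.
  Root sage: left subtree has 2 nodes {reed, moss}, right has 7 {poppy, fig, lime, plum, cedar, lily, pear}.
    Root reed: left subtree has 0 nodes { }, right has 1 {moss}.
    Root lily: left subtree has 5 nodes {poppy, fig, lime, plum, cedar}, right has 1 {pear}.
      Root cedar: left subtree has 4 nodes {poppy, fig, lime, plum}, right has 0 { }.
        Root plum: left subtree has 3 nodes {poppy, fig, lime}, right has 0 { }.
          Root fig: left subtree has 1 node {poppy}, right has 1 {lime}.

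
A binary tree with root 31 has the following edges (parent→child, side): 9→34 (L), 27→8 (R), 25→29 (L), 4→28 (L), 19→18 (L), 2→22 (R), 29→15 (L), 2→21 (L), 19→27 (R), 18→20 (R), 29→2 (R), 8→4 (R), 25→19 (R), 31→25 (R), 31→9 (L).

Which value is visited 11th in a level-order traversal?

21

Level-order visits nodes level by level from the root, left to right within each level.
Level 0: 31
Level 1: 9, 25
Level 2: 34, 29, 19
Level 3: 15, 2, 18, 27
Level 4: 21, 22, 20, 8
Level 5: 4
Level 6: 28
Full level-order sequence: 31, 9, 25, 34, 29, 19, 15, 2, 18, 27, 21, 22, 20, 8, 4, 28.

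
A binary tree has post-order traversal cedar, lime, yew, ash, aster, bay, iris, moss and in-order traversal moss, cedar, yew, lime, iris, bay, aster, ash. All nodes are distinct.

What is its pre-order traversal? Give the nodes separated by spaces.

The last element of post-order is the root; it splits in-order into left and right subtrees.
Root moss: left subtree has 0 nodes { }, right has 7 {cedar, yew, lime, iris, bay, aster, ash}.
  Root iris: left subtree has 3 nodes {cedar, yew, lime}, right has 3 {bay, aster, ash}.
    Root yew: left subtree has 1 node {cedar}, right has 1 {lime}.
    Root bay: left subtree has 0 nodes { }, right has 2 {aster, ash}.
      Root aster: left subtree has 0 nodes { }, right has 1 {ash}.

moss iris yew cedar lime bay aster ash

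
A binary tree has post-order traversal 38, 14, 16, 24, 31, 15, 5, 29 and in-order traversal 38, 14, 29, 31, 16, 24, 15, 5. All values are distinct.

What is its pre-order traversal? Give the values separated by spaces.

The last element of post-order is the root; it splits in-order into left and right subtrees.
Root 29: left subtree has 2 nodes {38, 14}, right has 5 {31, 16, 24, 15, 5}.
  Root 14: left subtree has 1 node {38}, right has 0 { }.
  Root 5: left subtree has 4 nodes {31, 16, 24, 15}, right has 0 { }.
    Root 15: left subtree has 3 nodes {31, 16, 24}, right has 0 { }.
      Root 31: left subtree has 0 nodes { }, right has 2 {16, 24}.
        Root 24: left subtree has 1 node {16}, right has 0 { }.

29 14 38 5 15 31 24 16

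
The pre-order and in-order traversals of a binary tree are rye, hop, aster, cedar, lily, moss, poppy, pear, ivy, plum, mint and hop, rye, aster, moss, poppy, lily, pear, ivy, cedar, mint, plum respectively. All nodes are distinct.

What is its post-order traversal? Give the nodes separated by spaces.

The first element of pre-order is the root; it splits in-order into left and right subtrees.
Root rye: left subtree has 1 node {hop}, right has 9 {aster, moss, poppy, lily, pear, ivy, cedar, mint, plum}.
  Root aster: left subtree has 0 nodes { }, right has 8 {moss, poppy, lily, pear, ivy, cedar, mint, plum}.
    Root cedar: left subtree has 5 nodes {moss, poppy, lily, pear, ivy}, right has 2 {mint, plum}.
      Root lily: left subtree has 2 nodes {moss, poppy}, right has 2 {pear, ivy}.
        Root moss: left subtree has 0 nodes { }, right has 1 {poppy}.
        Root pear: left subtree has 0 nodes { }, right has 1 {ivy}.
      Root plum: left subtree has 1 node {mint}, right has 0 { }.

hop poppy moss ivy pear lily mint plum cedar aster rye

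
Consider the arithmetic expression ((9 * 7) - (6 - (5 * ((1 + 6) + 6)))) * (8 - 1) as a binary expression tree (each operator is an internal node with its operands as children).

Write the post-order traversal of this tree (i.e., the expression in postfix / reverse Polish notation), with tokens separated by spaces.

Post-order on an expression tree gives postfix notation: for each operator, emit left operand, right operand, then the operator.

9 7 * 6 5 1 6 + 6 + * - - 8 1 - *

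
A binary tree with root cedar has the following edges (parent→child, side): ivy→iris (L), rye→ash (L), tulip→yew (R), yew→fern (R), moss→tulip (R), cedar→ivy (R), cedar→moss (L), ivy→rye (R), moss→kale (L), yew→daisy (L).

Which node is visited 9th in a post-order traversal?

rye

Post-order visits the left subtree, then the right subtree, then the node.
At cedar: go left to moss.
  At moss: go left to kale.
    kale is a leaf — visit kale.
  At moss: go right to tulip.
    At tulip: no left child.
    At tulip: go right to yew.
      At yew: go left to daisy.
        daisy is a leaf — visit daisy.
      At yew: go right to fern.
        fern is a leaf — visit fern.
      Visit yew.
    Visit tulip.
  Visit moss.
At cedar: go right to ivy.
  At ivy: go left to iris.
    iris is a leaf — visit iris.
  At ivy: go right to rye.
    At rye: go left to ash.
      ash is a leaf — visit ash.
    At rye: no right child.
    Visit rye.
  Visit ivy.
Visit cedar.
Full post-order sequence: kale, daisy, fern, yew, tulip, moss, iris, ash, rye, ivy, cedar.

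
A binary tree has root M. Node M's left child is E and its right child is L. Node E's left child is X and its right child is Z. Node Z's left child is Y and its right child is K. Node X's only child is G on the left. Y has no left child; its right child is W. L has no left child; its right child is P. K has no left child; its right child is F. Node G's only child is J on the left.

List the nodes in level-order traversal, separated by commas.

M, E, L, X, Z, P, G, Y, K, J, W, F

Level-order visits nodes level by level from the root, left to right within each level.
Level 0: M
Level 1: E, L
Level 2: X, Z, P
Level 3: G, Y, K
Level 4: J, W, F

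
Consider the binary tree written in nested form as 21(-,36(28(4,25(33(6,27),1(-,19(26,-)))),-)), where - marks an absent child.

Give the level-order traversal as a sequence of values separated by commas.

Level-order visits nodes level by level from the root, left to right within each level.
Level 0: 21
Level 1: 36
Level 2: 28
Level 3: 4, 25
Level 4: 33, 1
Level 5: 6, 27, 19
Level 6: 26

21, 36, 28, 4, 25, 33, 1, 6, 27, 19, 26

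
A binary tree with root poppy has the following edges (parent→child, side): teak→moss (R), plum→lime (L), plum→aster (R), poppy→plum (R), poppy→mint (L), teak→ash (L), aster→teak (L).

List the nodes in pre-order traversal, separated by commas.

Pre-order visits the node, then its left subtree, then its right subtree.
Visit poppy.
At poppy: go left to mint.
  mint is a leaf — visit mint.
At poppy: go right to plum.
  Visit plum.
  At plum: go left to lime.
    lime is a leaf — visit lime.
  At plum: go right to aster.
    Visit aster.
    At aster: go left to teak.
      Visit teak.
      At teak: go left to ash.
        ash is a leaf — visit ash.
      At teak: go right to moss.
        moss is a leaf — visit moss.
    At aster: no right child.

poppy, mint, plum, lime, aster, teak, ash, moss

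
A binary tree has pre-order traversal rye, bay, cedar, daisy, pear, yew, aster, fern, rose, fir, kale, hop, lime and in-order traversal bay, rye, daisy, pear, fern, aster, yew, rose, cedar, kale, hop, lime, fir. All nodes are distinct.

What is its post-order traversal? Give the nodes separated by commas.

The first element of pre-order is the root; it splits in-order into left and right subtrees.
Root rye: left subtree has 1 node {bay}, right has 11 {daisy, pear, fern, aster, yew, rose, cedar, kale, hop, lime, fir}.
  Root cedar: left subtree has 6 nodes {daisy, pear, fern, aster, yew, rose}, right has 4 {kale, hop, lime, fir}.
    Root daisy: left subtree has 0 nodes { }, right has 5 {pear, fern, aster, yew, rose}.
      Root pear: left subtree has 0 nodes { }, right has 4 {fern, aster, yew, rose}.
        Root yew: left subtree has 2 nodes {fern, aster}, right has 1 {rose}.
          Root aster: left subtree has 1 node {fern}, right has 0 { }.
    Root fir: left subtree has 3 nodes {kale, hop, lime}, right has 0 { }.
      Root kale: left subtree has 0 nodes { }, right has 2 {hop, lime}.
        Root hop: left subtree has 0 nodes { }, right has 1 {lime}.

bay, fern, aster, rose, yew, pear, daisy, lime, hop, kale, fir, cedar, rye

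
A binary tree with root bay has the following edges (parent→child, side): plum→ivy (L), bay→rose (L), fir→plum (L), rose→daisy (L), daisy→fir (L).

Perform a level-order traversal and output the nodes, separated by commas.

bay, rose, daisy, fir, plum, ivy

Level-order visits nodes level by level from the root, left to right within each level.
Level 0: bay
Level 1: rose
Level 2: daisy
Level 3: fir
Level 4: plum
Level 5: ivy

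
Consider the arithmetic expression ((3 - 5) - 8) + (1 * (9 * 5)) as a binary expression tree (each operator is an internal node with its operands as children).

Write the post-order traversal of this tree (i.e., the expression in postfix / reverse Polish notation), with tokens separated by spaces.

Post-order on an expression tree gives postfix notation: for each operator, emit left operand, right operand, then the operator.

3 5 - 8 - 1 9 5 * * +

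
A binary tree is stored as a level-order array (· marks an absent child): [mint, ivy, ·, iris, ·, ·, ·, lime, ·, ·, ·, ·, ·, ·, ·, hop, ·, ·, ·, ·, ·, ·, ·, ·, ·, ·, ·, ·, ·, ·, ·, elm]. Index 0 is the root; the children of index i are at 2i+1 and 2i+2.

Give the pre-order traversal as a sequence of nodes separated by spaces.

Pre-order visits the node, then its left subtree, then its right subtree.
Visit mint.
At mint: go left to ivy.
  Visit ivy.
  At ivy: go left to iris.
    Visit iris.
    At iris: go left to lime.
      Visit lime.
      At lime: go left to hop.
        Visit hop.
        At hop: go left to elm.
          elm is a leaf — visit elm.
        At hop: no right child.
      At lime: no right child.
    At iris: no right child.
  At ivy: no right child.
At mint: no right child.

mint ivy iris lime hop elm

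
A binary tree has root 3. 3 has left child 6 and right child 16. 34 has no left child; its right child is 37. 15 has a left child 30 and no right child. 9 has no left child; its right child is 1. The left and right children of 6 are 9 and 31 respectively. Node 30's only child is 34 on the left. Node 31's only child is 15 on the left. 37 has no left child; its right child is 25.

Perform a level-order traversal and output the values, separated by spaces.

3 6 16 9 31 1 15 30 34 37 25

Level-order visits nodes level by level from the root, left to right within each level.
Level 0: 3
Level 1: 6, 16
Level 2: 9, 31
Level 3: 1, 15
Level 4: 30
Level 5: 34
Level 6: 37
Level 7: 25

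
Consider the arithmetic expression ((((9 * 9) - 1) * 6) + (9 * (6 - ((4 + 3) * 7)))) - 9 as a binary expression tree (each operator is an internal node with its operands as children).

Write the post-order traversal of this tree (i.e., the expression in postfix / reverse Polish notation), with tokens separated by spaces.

9 9 * 1 - 6 * 9 6 4 3 + 7 * - * + 9 -

Post-order on an expression tree gives postfix notation: for each operator, emit left operand, right operand, then the operator.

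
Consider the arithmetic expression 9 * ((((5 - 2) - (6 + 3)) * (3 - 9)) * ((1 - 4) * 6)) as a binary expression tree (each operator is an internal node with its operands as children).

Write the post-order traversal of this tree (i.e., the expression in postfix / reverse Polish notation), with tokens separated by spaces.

9 5 2 - 6 3 + - 3 9 - * 1 4 - 6 * * *

Post-order on an expression tree gives postfix notation: for each operator, emit left operand, right operand, then the operator.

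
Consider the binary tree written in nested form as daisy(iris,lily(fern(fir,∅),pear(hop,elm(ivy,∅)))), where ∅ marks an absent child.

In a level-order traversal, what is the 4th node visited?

Level-order visits nodes level by level from the root, left to right within each level.
Level 0: daisy
Level 1: iris, lily
Level 2: fern, pear
Level 3: fir, hop, elm
Level 4: ivy
Full level-order sequence: daisy, iris, lily, fern, pear, fir, hop, elm, ivy.

fern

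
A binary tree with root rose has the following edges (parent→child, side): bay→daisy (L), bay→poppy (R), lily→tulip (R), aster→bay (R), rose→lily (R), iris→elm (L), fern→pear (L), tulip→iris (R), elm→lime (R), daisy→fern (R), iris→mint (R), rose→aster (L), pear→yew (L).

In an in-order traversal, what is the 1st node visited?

aster

In-order visits the left subtree, then the node, then the right subtree.
At rose: go left to aster.
  At aster: no left child.
  Visit aster.
  At aster: go right to bay.
    At bay: go left to daisy.
      At daisy: no left child.
      Visit daisy.
      At daisy: go right to fern.
        At fern: go left to pear.
          At pear: go left to yew.
            yew is a leaf — visit yew.
          Visit pear.
          At pear: no right child.
        Visit fern.
        At fern: no right child.
    Visit bay.
    At bay: go right to poppy.
      poppy is a leaf — visit poppy.
Visit rose.
At rose: go right to lily.
  At lily: no left child.
  Visit lily.
  At lily: go right to tulip.
    At tulip: no left child.
    Visit tulip.
    At tulip: go right to iris.
      At iris: go left to elm.
        At elm: no left child.
        Visit elm.
        At elm: go right to lime.
          lime is a leaf — visit lime.
      Visit iris.
      At iris: go right to mint.
        mint is a leaf — visit mint.
Full in-order sequence: aster, daisy, yew, pear, fern, bay, poppy, rose, lily, tulip, elm, lime, iris, mint.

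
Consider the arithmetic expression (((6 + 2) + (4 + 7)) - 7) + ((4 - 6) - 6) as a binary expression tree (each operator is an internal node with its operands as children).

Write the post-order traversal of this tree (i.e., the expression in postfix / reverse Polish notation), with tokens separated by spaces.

Post-order on an expression tree gives postfix notation: for each operator, emit left operand, right operand, then the operator.

6 2 + 4 7 + + 7 - 4 6 - 6 - +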